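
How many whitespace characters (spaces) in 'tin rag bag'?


\s matches whitespace characters (spaces, tabs, etc.).
Text: 'tin rag bag'
This text has 3 words separated by spaces.
Number of spaces = number of words - 1 = 3 - 1 = 2

2


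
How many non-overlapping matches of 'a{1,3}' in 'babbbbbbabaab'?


Pattern 'a{1,3}' matches between 1 and 3 consecutive a's (greedy).
String: 'babbbbbbabaab'
Finding runs of a's and applying greedy matching:
  Run at pos 1: 'a' (length 1)
  Run at pos 8: 'a' (length 1)
  Run at pos 10: 'aa' (length 2)
Matches: ['a', 'a', 'aa']
Count: 3

3


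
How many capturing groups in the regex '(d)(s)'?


To count capturing groups, count each '(' that starts a group.
Pattern: '(d)(s)'
Walking through the pattern:
  Position 0: '(' -> group #1
  Position 3: '(' -> group #2
Total capturing groups: 2

2


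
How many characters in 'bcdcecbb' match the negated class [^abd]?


Negated class [^abd] matches any char NOT in {a, b, d}
Scanning 'bcdcecbb':
  pos 0: 'b' -> no (excluded)
  pos 1: 'c' -> MATCH
  pos 2: 'd' -> no (excluded)
  pos 3: 'c' -> MATCH
  pos 4: 'e' -> MATCH
  pos 5: 'c' -> MATCH
  pos 6: 'b' -> no (excluded)
  pos 7: 'b' -> no (excluded)
Total matches: 4

4


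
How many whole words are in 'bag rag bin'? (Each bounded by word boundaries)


Word boundaries (\b) mark the start/end of each word.
Text: 'bag rag bin'
Splitting by whitespace:
  Word 1: 'bag'
  Word 2: 'rag'
  Word 3: 'bin'
Total whole words: 3

3


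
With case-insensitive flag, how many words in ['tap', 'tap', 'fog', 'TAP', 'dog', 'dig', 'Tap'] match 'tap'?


Case-insensitive matching: compare each word's lowercase form to 'tap'.
  'tap' -> lower='tap' -> MATCH
  'tap' -> lower='tap' -> MATCH
  'fog' -> lower='fog' -> no
  'TAP' -> lower='tap' -> MATCH
  'dog' -> lower='dog' -> no
  'dig' -> lower='dig' -> no
  'Tap' -> lower='tap' -> MATCH
Matches: ['tap', 'tap', 'TAP', 'Tap']
Count: 4

4


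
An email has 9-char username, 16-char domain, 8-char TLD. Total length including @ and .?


An email address has format: username@domain.tld
Username length: 9
'@' character: 1
Domain length: 16
'.' character: 1
TLD length: 8
Total = 9 + 1 + 16 + 1 + 8 = 35

35


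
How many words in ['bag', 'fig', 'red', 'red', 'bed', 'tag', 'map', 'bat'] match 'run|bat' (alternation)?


Alternation 'run|bat' matches either 'run' or 'bat'.
Checking each word:
  'bag' -> no
  'fig' -> no
  'red' -> no
  'red' -> no
  'bed' -> no
  'tag' -> no
  'map' -> no
  'bat' -> MATCH
Matches: ['bat']
Count: 1

1


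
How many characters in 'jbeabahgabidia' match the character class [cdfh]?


Character class [cdfh] matches any of: {c, d, f, h}
Scanning string 'jbeabahgabidia' character by character:
  pos 0: 'j' -> no
  pos 1: 'b' -> no
  pos 2: 'e' -> no
  pos 3: 'a' -> no
  pos 4: 'b' -> no
  pos 5: 'a' -> no
  pos 6: 'h' -> MATCH
  pos 7: 'g' -> no
  pos 8: 'a' -> no
  pos 9: 'b' -> no
  pos 10: 'i' -> no
  pos 11: 'd' -> MATCH
  pos 12: 'i' -> no
  pos 13: 'a' -> no
Total matches: 2

2


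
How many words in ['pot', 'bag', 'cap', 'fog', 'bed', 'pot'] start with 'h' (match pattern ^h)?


Pattern ^h anchors to start of word. Check which words begin with 'h':
  'pot' -> no
  'bag' -> no
  'cap' -> no
  'fog' -> no
  'bed' -> no
  'pot' -> no
Matching words: []
Count: 0

0


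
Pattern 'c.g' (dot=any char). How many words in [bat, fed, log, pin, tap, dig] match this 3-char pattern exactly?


Pattern 'c.g' means: starts with 'c', any single char, ends with 'g'.
Checking each word (must be exactly 3 chars):
  'bat' (len=3): no
  'fed' (len=3): no
  'log' (len=3): no
  'pin' (len=3): no
  'tap' (len=3): no
  'dig' (len=3): no
Matching words: []
Total: 0

0


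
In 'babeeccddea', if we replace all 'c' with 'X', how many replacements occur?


re.sub('c', 'X', text) replaces every occurrence of 'c' with 'X'.
Text: 'babeeccddea'
Scanning for 'c':
  pos 5: 'c' -> replacement #1
  pos 6: 'c' -> replacement #2
Total replacements: 2

2


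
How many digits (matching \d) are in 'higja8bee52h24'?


\d matches any digit 0-9.
Scanning 'higja8bee52h24':
  pos 5: '8' -> DIGIT
  pos 9: '5' -> DIGIT
  pos 10: '2' -> DIGIT
  pos 12: '2' -> DIGIT
  pos 13: '4' -> DIGIT
Digits found: ['8', '5', '2', '2', '4']
Total: 5

5


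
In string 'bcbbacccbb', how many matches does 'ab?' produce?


Pattern 'ab?' matches 'a' optionally followed by 'b'.
String: 'bcbbacccbb'
Scanning left to right for 'a' then checking next char:
  Match 1: 'a' (a not followed by b)
Total matches: 1

1


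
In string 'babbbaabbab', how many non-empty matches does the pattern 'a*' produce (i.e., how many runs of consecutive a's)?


Pattern 'a*' matches zero or more a's. We want non-empty runs of consecutive a's.
String: 'babbbaabbab'
Walking through the string to find runs of a's:
  Run 1: positions 1-1 -> 'a'
  Run 2: positions 5-6 -> 'aa'
  Run 3: positions 9-9 -> 'a'
Non-empty runs found: ['a', 'aa', 'a']
Count: 3

3


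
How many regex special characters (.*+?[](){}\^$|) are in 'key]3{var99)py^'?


Regex special characters are: . * + ? [ ] ( ) { } \ ^ $ |
Scanning 'key]3{var99)py^':
  pos 3: ']' -> SPECIAL
  pos 5: '{' -> SPECIAL
  pos 11: ')' -> SPECIAL
  pos 14: '^' -> SPECIAL
Special chars found: [']', '{', ')', '^']
Total: 4

4


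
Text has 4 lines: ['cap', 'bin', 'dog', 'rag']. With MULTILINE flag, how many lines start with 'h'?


With MULTILINE flag, ^ matches the start of each line.
Lines: ['cap', 'bin', 'dog', 'rag']
Checking which lines start with 'h':
  Line 1: 'cap' -> no
  Line 2: 'bin' -> no
  Line 3: 'dog' -> no
  Line 4: 'rag' -> no
Matching lines: []
Count: 0

0


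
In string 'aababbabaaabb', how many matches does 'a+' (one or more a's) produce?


Pattern 'a+' matches one or more consecutive a's.
String: 'aababbabaaabb'
Scanning for runs of a:
  Match 1: 'aa' (length 2)
  Match 2: 'a' (length 1)
  Match 3: 'a' (length 1)
  Match 4: 'aaa' (length 3)
Total matches: 4

4


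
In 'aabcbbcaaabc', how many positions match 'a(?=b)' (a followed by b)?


Lookahead 'a(?=b)' matches 'a' only when followed by 'b'.
String: 'aabcbbcaaabc'
Checking each position where char is 'a':
  pos 0: 'a' -> no (next='a')
  pos 1: 'a' -> MATCH (next='b')
  pos 7: 'a' -> no (next='a')
  pos 8: 'a' -> no (next='a')
  pos 9: 'a' -> MATCH (next='b')
Matching positions: [1, 9]
Count: 2

2


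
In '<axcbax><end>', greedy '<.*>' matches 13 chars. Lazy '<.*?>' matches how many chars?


Greedy '<.*>' tries to match as MUCH as possible.
Lazy '<.*?>' tries to match as LITTLE as possible.

String: '<axcbax><end>'
Greedy '<.*>' starts at first '<' and extends to the LAST '>': '<axcbax><end>' (13 chars)
Lazy '<.*?>' starts at first '<' and stops at the FIRST '>': '<axcbax>' (8 chars)

8


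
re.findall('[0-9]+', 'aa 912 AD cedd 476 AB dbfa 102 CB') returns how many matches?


Pattern '[0-9]+' finds one or more digits.
Text: 'aa 912 AD cedd 476 AB dbfa 102 CB'
Scanning for matches:
  Match 1: '912'
  Match 2: '476'
  Match 3: '102'
Total matches: 3

3


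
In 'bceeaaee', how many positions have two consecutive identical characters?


Looking for consecutive identical characters in 'bceeaaee':
  pos 0-1: 'b' vs 'c' -> different
  pos 1-2: 'c' vs 'e' -> different
  pos 2-3: 'e' vs 'e' -> MATCH ('ee')
  pos 3-4: 'e' vs 'a' -> different
  pos 4-5: 'a' vs 'a' -> MATCH ('aa')
  pos 5-6: 'a' vs 'e' -> different
  pos 6-7: 'e' vs 'e' -> MATCH ('ee')
Consecutive identical pairs: ['ee', 'aa', 'ee']
Count: 3

3


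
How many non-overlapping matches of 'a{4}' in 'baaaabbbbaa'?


Pattern 'a{4}' matches exactly 4 consecutive a's (greedy, non-overlapping).
String: 'baaaabbbbaa'
Scanning for runs of a's:
  Run at pos 1: 'aaaa' (length 4) -> 1 match(es)
  Run at pos 9: 'aa' (length 2) -> 0 match(es)
Matches found: ['aaaa']
Total: 1

1


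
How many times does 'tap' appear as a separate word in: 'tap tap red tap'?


Scanning each word for exact match 'tap':
  Word 1: 'tap' -> MATCH
  Word 2: 'tap' -> MATCH
  Word 3: 'red' -> no
  Word 4: 'tap' -> MATCH
Total matches: 3

3


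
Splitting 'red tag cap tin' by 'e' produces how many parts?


Splitting by 'e' breaks the string at each occurrence of the separator.
Text: 'red tag cap tin'
Parts after split:
  Part 1: 'r'
  Part 2: 'd tag cap tin'
Total parts: 2

2


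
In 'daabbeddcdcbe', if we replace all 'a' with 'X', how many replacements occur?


re.sub('a', 'X', text) replaces every occurrence of 'a' with 'X'.
Text: 'daabbeddcdcbe'
Scanning for 'a':
  pos 1: 'a' -> replacement #1
  pos 2: 'a' -> replacement #2
Total replacements: 2

2


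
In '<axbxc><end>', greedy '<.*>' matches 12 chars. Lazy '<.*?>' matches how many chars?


Greedy '<.*>' tries to match as MUCH as possible.
Lazy '<.*?>' tries to match as LITTLE as possible.

String: '<axbxc><end>'
Greedy '<.*>' starts at first '<' and extends to the LAST '>': '<axbxc><end>' (12 chars)
Lazy '<.*?>' starts at first '<' and stops at the FIRST '>': '<axbxc>' (7 chars)

7


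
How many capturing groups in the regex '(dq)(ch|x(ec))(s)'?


To count capturing groups, count each '(' that starts a group.
Pattern: '(dq)(ch|x(ec))(s)'
Walking through the pattern:
  Position 0: '(' -> group #1
  Position 4: '(' -> group #2
  Position 9: '(' -> group #3
  Position 14: '(' -> group #4
Total capturing groups: 4

4


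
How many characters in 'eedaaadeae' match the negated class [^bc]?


Negated class [^bc] matches any char NOT in {b, c}
Scanning 'eedaaadeae':
  pos 0: 'e' -> MATCH
  pos 1: 'e' -> MATCH
  pos 2: 'd' -> MATCH
  pos 3: 'a' -> MATCH
  pos 4: 'a' -> MATCH
  pos 5: 'a' -> MATCH
  pos 6: 'd' -> MATCH
  pos 7: 'e' -> MATCH
  pos 8: 'a' -> MATCH
  pos 9: 'e' -> MATCH
Total matches: 10

10


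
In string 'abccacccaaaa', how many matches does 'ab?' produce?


Pattern 'ab?' matches 'a' optionally followed by 'b'.
String: 'abccacccaaaa'
Scanning left to right for 'a' then checking next char:
  Match 1: 'ab' (a followed by b)
  Match 2: 'a' (a not followed by b)
  Match 3: 'a' (a not followed by b)
  Match 4: 'a' (a not followed by b)
  Match 5: 'a' (a not followed by b)
  Match 6: 'a' (a not followed by b)
Total matches: 6

6


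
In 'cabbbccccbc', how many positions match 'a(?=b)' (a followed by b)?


Lookahead 'a(?=b)' matches 'a' only when followed by 'b'.
String: 'cabbbccccbc'
Checking each position where char is 'a':
  pos 1: 'a' -> MATCH (next='b')
Matching positions: [1]
Count: 1

1


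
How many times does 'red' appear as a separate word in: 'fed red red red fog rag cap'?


Scanning each word for exact match 'red':
  Word 1: 'fed' -> no
  Word 2: 'red' -> MATCH
  Word 3: 'red' -> MATCH
  Word 4: 'red' -> MATCH
  Word 5: 'fog' -> no
  Word 6: 'rag' -> no
  Word 7: 'cap' -> no
Total matches: 3

3


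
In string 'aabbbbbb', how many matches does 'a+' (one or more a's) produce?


Pattern 'a+' matches one or more consecutive a's.
String: 'aabbbbbb'
Scanning for runs of a:
  Match 1: 'aa' (length 2)
Total matches: 1

1


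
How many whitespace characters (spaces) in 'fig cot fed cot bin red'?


\s matches whitespace characters (spaces, tabs, etc.).
Text: 'fig cot fed cot bin red'
This text has 6 words separated by spaces.
Number of spaces = number of words - 1 = 6 - 1 = 5

5


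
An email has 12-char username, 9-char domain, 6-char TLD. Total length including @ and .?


An email address has format: username@domain.tld
Username length: 12
'@' character: 1
Domain length: 9
'.' character: 1
TLD length: 6
Total = 12 + 1 + 9 + 1 + 6 = 29

29


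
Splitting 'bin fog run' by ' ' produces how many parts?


Splitting by ' ' breaks the string at each occurrence of the separator.
Text: 'bin fog run'
Parts after split:
  Part 1: 'bin'
  Part 2: 'fog'
  Part 3: 'run'
Total parts: 3

3


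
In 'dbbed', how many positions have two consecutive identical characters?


Looking for consecutive identical characters in 'dbbed':
  pos 0-1: 'd' vs 'b' -> different
  pos 1-2: 'b' vs 'b' -> MATCH ('bb')
  pos 2-3: 'b' vs 'e' -> different
  pos 3-4: 'e' vs 'd' -> different
Consecutive identical pairs: ['bb']
Count: 1

1


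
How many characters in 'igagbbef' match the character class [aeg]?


Character class [aeg] matches any of: {a, e, g}
Scanning string 'igagbbef' character by character:
  pos 0: 'i' -> no
  pos 1: 'g' -> MATCH
  pos 2: 'a' -> MATCH
  pos 3: 'g' -> MATCH
  pos 4: 'b' -> no
  pos 5: 'b' -> no
  pos 6: 'e' -> MATCH
  pos 7: 'f' -> no
Total matches: 4

4


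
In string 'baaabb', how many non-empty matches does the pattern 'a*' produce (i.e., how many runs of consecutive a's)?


Pattern 'a*' matches zero or more a's. We want non-empty runs of consecutive a's.
String: 'baaabb'
Walking through the string to find runs of a's:
  Run 1: positions 1-3 -> 'aaa'
Non-empty runs found: ['aaa']
Count: 1

1


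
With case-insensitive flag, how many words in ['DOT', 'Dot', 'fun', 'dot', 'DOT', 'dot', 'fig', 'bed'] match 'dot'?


Case-insensitive matching: compare each word's lowercase form to 'dot'.
  'DOT' -> lower='dot' -> MATCH
  'Dot' -> lower='dot' -> MATCH
  'fun' -> lower='fun' -> no
  'dot' -> lower='dot' -> MATCH
  'DOT' -> lower='dot' -> MATCH
  'dot' -> lower='dot' -> MATCH
  'fig' -> lower='fig' -> no
  'bed' -> lower='bed' -> no
Matches: ['DOT', 'Dot', 'dot', 'DOT', 'dot']
Count: 5

5


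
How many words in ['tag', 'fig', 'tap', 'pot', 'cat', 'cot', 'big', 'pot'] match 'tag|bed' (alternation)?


Alternation 'tag|bed' matches either 'tag' or 'bed'.
Checking each word:
  'tag' -> MATCH
  'fig' -> no
  'tap' -> no
  'pot' -> no
  'cat' -> no
  'cot' -> no
  'big' -> no
  'pot' -> no
Matches: ['tag']
Count: 1

1


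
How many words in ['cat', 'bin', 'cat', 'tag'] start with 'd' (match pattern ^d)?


Pattern ^d anchors to start of word. Check which words begin with 'd':
  'cat' -> no
  'bin' -> no
  'cat' -> no
  'tag' -> no
Matching words: []
Count: 0

0


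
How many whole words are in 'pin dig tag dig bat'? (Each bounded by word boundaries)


Word boundaries (\b) mark the start/end of each word.
Text: 'pin dig tag dig bat'
Splitting by whitespace:
  Word 1: 'pin'
  Word 2: 'dig'
  Word 3: 'tag'
  Word 4: 'dig'
  Word 5: 'bat'
Total whole words: 5

5


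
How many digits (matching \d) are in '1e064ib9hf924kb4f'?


\d matches any digit 0-9.
Scanning '1e064ib9hf924kb4f':
  pos 0: '1' -> DIGIT
  pos 2: '0' -> DIGIT
  pos 3: '6' -> DIGIT
  pos 4: '4' -> DIGIT
  pos 7: '9' -> DIGIT
  pos 10: '9' -> DIGIT
  pos 11: '2' -> DIGIT
  pos 12: '4' -> DIGIT
  pos 15: '4' -> DIGIT
Digits found: ['1', '0', '6', '4', '9', '9', '2', '4', '4']
Total: 9

9


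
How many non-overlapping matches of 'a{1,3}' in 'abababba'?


Pattern 'a{1,3}' matches between 1 and 3 consecutive a's (greedy).
String: 'abababba'
Finding runs of a's and applying greedy matching:
  Run at pos 0: 'a' (length 1)
  Run at pos 2: 'a' (length 1)
  Run at pos 4: 'a' (length 1)
  Run at pos 7: 'a' (length 1)
Matches: ['a', 'a', 'a', 'a']
Count: 4

4


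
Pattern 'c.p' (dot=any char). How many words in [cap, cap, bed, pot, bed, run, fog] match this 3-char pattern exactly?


Pattern 'c.p' means: starts with 'c', any single char, ends with 'p'.
Checking each word (must be exactly 3 chars):
  'cap' (len=3): MATCH
  'cap' (len=3): MATCH
  'bed' (len=3): no
  'pot' (len=3): no
  'bed' (len=3): no
  'run' (len=3): no
  'fog' (len=3): no
Matching words: ['cap', 'cap']
Total: 2

2


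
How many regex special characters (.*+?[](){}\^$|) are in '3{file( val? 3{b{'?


Regex special characters are: . * + ? [ ] ( ) { } \ ^ $ |
Scanning '3{file( val? 3{b{':
  pos 1: '{' -> SPECIAL
  pos 6: '(' -> SPECIAL
  pos 11: '?' -> SPECIAL
  pos 14: '{' -> SPECIAL
  pos 16: '{' -> SPECIAL
Special chars found: ['{', '(', '?', '{', '{']
Total: 5

5


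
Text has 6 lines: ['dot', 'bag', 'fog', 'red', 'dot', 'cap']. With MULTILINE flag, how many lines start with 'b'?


With MULTILINE flag, ^ matches the start of each line.
Lines: ['dot', 'bag', 'fog', 'red', 'dot', 'cap']
Checking which lines start with 'b':
  Line 1: 'dot' -> no
  Line 2: 'bag' -> MATCH
  Line 3: 'fog' -> no
  Line 4: 'red' -> no
  Line 5: 'dot' -> no
  Line 6: 'cap' -> no
Matching lines: ['bag']
Count: 1

1


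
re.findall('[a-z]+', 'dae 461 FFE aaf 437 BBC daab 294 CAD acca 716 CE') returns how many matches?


Pattern '[a-z]+' finds one or more lowercase letters.
Text: 'dae 461 FFE aaf 437 BBC daab 294 CAD acca 716 CE'
Scanning for matches:
  Match 1: 'dae'
  Match 2: 'aaf'
  Match 3: 'daab'
  Match 4: 'acca'
Total matches: 4

4


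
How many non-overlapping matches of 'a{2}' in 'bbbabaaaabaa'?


Pattern 'a{2}' matches exactly 2 consecutive a's (greedy, non-overlapping).
String: 'bbbabaaaabaa'
Scanning for runs of a's:
  Run at pos 3: 'a' (length 1) -> 0 match(es)
  Run at pos 5: 'aaaa' (length 4) -> 2 match(es)
  Run at pos 10: 'aa' (length 2) -> 1 match(es)
Matches found: ['aa', 'aa', 'aa']
Total: 3

3


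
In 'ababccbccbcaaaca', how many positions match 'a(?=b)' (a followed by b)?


Lookahead 'a(?=b)' matches 'a' only when followed by 'b'.
String: 'ababccbccbcaaaca'
Checking each position where char is 'a':
  pos 0: 'a' -> MATCH (next='b')
  pos 2: 'a' -> MATCH (next='b')
  pos 11: 'a' -> no (next='a')
  pos 12: 'a' -> no (next='a')
  pos 13: 'a' -> no (next='c')
Matching positions: [0, 2]
Count: 2

2


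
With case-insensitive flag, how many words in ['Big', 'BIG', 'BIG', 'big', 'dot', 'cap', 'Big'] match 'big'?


Case-insensitive matching: compare each word's lowercase form to 'big'.
  'Big' -> lower='big' -> MATCH
  'BIG' -> lower='big' -> MATCH
  'BIG' -> lower='big' -> MATCH
  'big' -> lower='big' -> MATCH
  'dot' -> lower='dot' -> no
  'cap' -> lower='cap' -> no
  'Big' -> lower='big' -> MATCH
Matches: ['Big', 'BIG', 'BIG', 'big', 'Big']
Count: 5

5


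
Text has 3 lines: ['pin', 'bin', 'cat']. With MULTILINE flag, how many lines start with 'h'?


With MULTILINE flag, ^ matches the start of each line.
Lines: ['pin', 'bin', 'cat']
Checking which lines start with 'h':
  Line 1: 'pin' -> no
  Line 2: 'bin' -> no
  Line 3: 'cat' -> no
Matching lines: []
Count: 0

0


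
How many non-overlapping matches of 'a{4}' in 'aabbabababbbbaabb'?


Pattern 'a{4}' matches exactly 4 consecutive a's (greedy, non-overlapping).
String: 'aabbabababbbbaabb'
Scanning for runs of a's:
  Run at pos 0: 'aa' (length 2) -> 0 match(es)
  Run at pos 4: 'a' (length 1) -> 0 match(es)
  Run at pos 6: 'a' (length 1) -> 0 match(es)
  Run at pos 8: 'a' (length 1) -> 0 match(es)
  Run at pos 13: 'aa' (length 2) -> 0 match(es)
Matches found: []
Total: 0

0


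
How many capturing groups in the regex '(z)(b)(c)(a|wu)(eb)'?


To count capturing groups, count each '(' that starts a group.
Pattern: '(z)(b)(c)(a|wu)(eb)'
Walking through the pattern:
  Position 0: '(' -> group #1
  Position 3: '(' -> group #2
  Position 6: '(' -> group #3
  Position 9: '(' -> group #4
  Position 15: '(' -> group #5
Total capturing groups: 5

5


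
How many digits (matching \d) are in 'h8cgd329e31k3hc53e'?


\d matches any digit 0-9.
Scanning 'h8cgd329e31k3hc53e':
  pos 1: '8' -> DIGIT
  pos 5: '3' -> DIGIT
  pos 6: '2' -> DIGIT
  pos 7: '9' -> DIGIT
  pos 9: '3' -> DIGIT
  pos 10: '1' -> DIGIT
  pos 12: '3' -> DIGIT
  pos 15: '5' -> DIGIT
  pos 16: '3' -> DIGIT
Digits found: ['8', '3', '2', '9', '3', '1', '3', '5', '3']
Total: 9

9


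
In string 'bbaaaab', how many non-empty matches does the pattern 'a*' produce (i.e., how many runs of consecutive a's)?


Pattern 'a*' matches zero or more a's. We want non-empty runs of consecutive a's.
String: 'bbaaaab'
Walking through the string to find runs of a's:
  Run 1: positions 2-5 -> 'aaaa'
Non-empty runs found: ['aaaa']
Count: 1

1


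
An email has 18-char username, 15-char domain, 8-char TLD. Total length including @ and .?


An email address has format: username@domain.tld
Username length: 18
'@' character: 1
Domain length: 15
'.' character: 1
TLD length: 8
Total = 18 + 1 + 15 + 1 + 8 = 43

43


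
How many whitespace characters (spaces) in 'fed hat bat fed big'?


\s matches whitespace characters (spaces, tabs, etc.).
Text: 'fed hat bat fed big'
This text has 5 words separated by spaces.
Number of spaces = number of words - 1 = 5 - 1 = 4

4


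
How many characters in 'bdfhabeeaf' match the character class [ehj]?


Character class [ehj] matches any of: {e, h, j}
Scanning string 'bdfhabeeaf' character by character:
  pos 0: 'b' -> no
  pos 1: 'd' -> no
  pos 2: 'f' -> no
  pos 3: 'h' -> MATCH
  pos 4: 'a' -> no
  pos 5: 'b' -> no
  pos 6: 'e' -> MATCH
  pos 7: 'e' -> MATCH
  pos 8: 'a' -> no
  pos 9: 'f' -> no
Total matches: 3

3


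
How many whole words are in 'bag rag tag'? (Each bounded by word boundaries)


Word boundaries (\b) mark the start/end of each word.
Text: 'bag rag tag'
Splitting by whitespace:
  Word 1: 'bag'
  Word 2: 'rag'
  Word 3: 'tag'
Total whole words: 3

3


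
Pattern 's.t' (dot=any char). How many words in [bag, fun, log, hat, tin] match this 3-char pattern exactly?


Pattern 's.t' means: starts with 's', any single char, ends with 't'.
Checking each word (must be exactly 3 chars):
  'bag' (len=3): no
  'fun' (len=3): no
  'log' (len=3): no
  'hat' (len=3): no
  'tin' (len=3): no
Matching words: []
Total: 0

0


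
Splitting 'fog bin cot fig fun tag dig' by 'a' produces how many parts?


Splitting by 'a' breaks the string at each occurrence of the separator.
Text: 'fog bin cot fig fun tag dig'
Parts after split:
  Part 1: 'fog bin cot fig fun t'
  Part 2: 'g dig'
Total parts: 2

2


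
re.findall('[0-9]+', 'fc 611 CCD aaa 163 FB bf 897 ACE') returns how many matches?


Pattern '[0-9]+' finds one or more digits.
Text: 'fc 611 CCD aaa 163 FB bf 897 ACE'
Scanning for matches:
  Match 1: '611'
  Match 2: '163'
  Match 3: '897'
Total matches: 3

3


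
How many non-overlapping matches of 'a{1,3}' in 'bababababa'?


Pattern 'a{1,3}' matches between 1 and 3 consecutive a's (greedy).
String: 'bababababa'
Finding runs of a's and applying greedy matching:
  Run at pos 1: 'a' (length 1)
  Run at pos 3: 'a' (length 1)
  Run at pos 5: 'a' (length 1)
  Run at pos 7: 'a' (length 1)
  Run at pos 9: 'a' (length 1)
Matches: ['a', 'a', 'a', 'a', 'a']
Count: 5

5


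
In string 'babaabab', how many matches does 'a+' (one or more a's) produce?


Pattern 'a+' matches one or more consecutive a's.
String: 'babaabab'
Scanning for runs of a:
  Match 1: 'a' (length 1)
  Match 2: 'aa' (length 2)
  Match 3: 'a' (length 1)
Total matches: 3

3


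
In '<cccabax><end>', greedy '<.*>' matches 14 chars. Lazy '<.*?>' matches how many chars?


Greedy '<.*>' tries to match as MUCH as possible.
Lazy '<.*?>' tries to match as LITTLE as possible.

String: '<cccabax><end>'
Greedy '<.*>' starts at first '<' and extends to the LAST '>': '<cccabax><end>' (14 chars)
Lazy '<.*?>' starts at first '<' and stops at the FIRST '>': '<cccabax>' (9 chars)

9


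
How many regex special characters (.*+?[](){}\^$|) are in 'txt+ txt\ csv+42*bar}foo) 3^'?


Regex special characters are: . * + ? [ ] ( ) { } \ ^ $ |
Scanning 'txt+ txt\ csv+42*bar}foo) 3^':
  pos 3: '+' -> SPECIAL
  pos 8: '\' -> SPECIAL
  pos 13: '+' -> SPECIAL
  pos 16: '*' -> SPECIAL
  pos 20: '}' -> SPECIAL
  pos 24: ')' -> SPECIAL
  pos 27: '^' -> SPECIAL
Special chars found: ['+', '\\', '+', '*', '}', ')', '^']
Total: 7

7


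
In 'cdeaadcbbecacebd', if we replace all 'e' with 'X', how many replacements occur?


re.sub('e', 'X', text) replaces every occurrence of 'e' with 'X'.
Text: 'cdeaadcbbecacebd'
Scanning for 'e':
  pos 2: 'e' -> replacement #1
  pos 9: 'e' -> replacement #2
  pos 13: 'e' -> replacement #3
Total replacements: 3

3


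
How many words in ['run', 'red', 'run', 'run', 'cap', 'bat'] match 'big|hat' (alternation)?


Alternation 'big|hat' matches either 'big' or 'hat'.
Checking each word:
  'run' -> no
  'red' -> no
  'run' -> no
  'run' -> no
  'cap' -> no
  'bat' -> no
Matches: []
Count: 0

0


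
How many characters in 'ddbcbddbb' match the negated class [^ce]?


Negated class [^ce] matches any char NOT in {c, e}
Scanning 'ddbcbddbb':
  pos 0: 'd' -> MATCH
  pos 1: 'd' -> MATCH
  pos 2: 'b' -> MATCH
  pos 3: 'c' -> no (excluded)
  pos 4: 'b' -> MATCH
  pos 5: 'd' -> MATCH
  pos 6: 'd' -> MATCH
  pos 7: 'b' -> MATCH
  pos 8: 'b' -> MATCH
Total matches: 8

8


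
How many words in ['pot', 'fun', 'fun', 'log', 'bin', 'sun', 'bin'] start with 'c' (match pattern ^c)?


Pattern ^c anchors to start of word. Check which words begin with 'c':
  'pot' -> no
  'fun' -> no
  'fun' -> no
  'log' -> no
  'bin' -> no
  'sun' -> no
  'bin' -> no
Matching words: []
Count: 0

0


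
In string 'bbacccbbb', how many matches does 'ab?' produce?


Pattern 'ab?' matches 'a' optionally followed by 'b'.
String: 'bbacccbbb'
Scanning left to right for 'a' then checking next char:
  Match 1: 'a' (a not followed by b)
Total matches: 1

1


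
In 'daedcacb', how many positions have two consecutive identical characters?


Looking for consecutive identical characters in 'daedcacb':
  pos 0-1: 'd' vs 'a' -> different
  pos 1-2: 'a' vs 'e' -> different
  pos 2-3: 'e' vs 'd' -> different
  pos 3-4: 'd' vs 'c' -> different
  pos 4-5: 'c' vs 'a' -> different
  pos 5-6: 'a' vs 'c' -> different
  pos 6-7: 'c' vs 'b' -> different
Consecutive identical pairs: []
Count: 0

0


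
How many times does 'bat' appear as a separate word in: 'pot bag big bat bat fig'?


Scanning each word for exact match 'bat':
  Word 1: 'pot' -> no
  Word 2: 'bag' -> no
  Word 3: 'big' -> no
  Word 4: 'bat' -> MATCH
  Word 5: 'bat' -> MATCH
  Word 6: 'fig' -> no
Total matches: 2

2


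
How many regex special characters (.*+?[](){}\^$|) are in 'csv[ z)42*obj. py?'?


Regex special characters are: . * + ? [ ] ( ) { } \ ^ $ |
Scanning 'csv[ z)42*obj. py?':
  pos 3: '[' -> SPECIAL
  pos 6: ')' -> SPECIAL
  pos 9: '*' -> SPECIAL
  pos 13: '.' -> SPECIAL
  pos 17: '?' -> SPECIAL
Special chars found: ['[', ')', '*', '.', '?']
Total: 5

5


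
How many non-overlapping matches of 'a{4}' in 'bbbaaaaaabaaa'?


Pattern 'a{4}' matches exactly 4 consecutive a's (greedy, non-overlapping).
String: 'bbbaaaaaabaaa'
Scanning for runs of a's:
  Run at pos 3: 'aaaaaa' (length 6) -> 1 match(es)
  Run at pos 10: 'aaa' (length 3) -> 0 match(es)
Matches found: ['aaaa']
Total: 1

1


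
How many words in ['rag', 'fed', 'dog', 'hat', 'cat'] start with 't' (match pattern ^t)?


Pattern ^t anchors to start of word. Check which words begin with 't':
  'rag' -> no
  'fed' -> no
  'dog' -> no
  'hat' -> no
  'cat' -> no
Matching words: []
Count: 0

0


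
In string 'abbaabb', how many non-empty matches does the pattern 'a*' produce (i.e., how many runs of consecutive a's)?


Pattern 'a*' matches zero or more a's. We want non-empty runs of consecutive a's.
String: 'abbaabb'
Walking through the string to find runs of a's:
  Run 1: positions 0-0 -> 'a'
  Run 2: positions 3-4 -> 'aa'
Non-empty runs found: ['a', 'aa']
Count: 2

2


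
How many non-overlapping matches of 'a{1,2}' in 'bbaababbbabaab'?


Pattern 'a{1,2}' matches between 1 and 2 consecutive a's (greedy).
String: 'bbaababbbabaab'
Finding runs of a's and applying greedy matching:
  Run at pos 2: 'aa' (length 2)
  Run at pos 5: 'a' (length 1)
  Run at pos 9: 'a' (length 1)
  Run at pos 11: 'aa' (length 2)
Matches: ['aa', 'a', 'a', 'aa']
Count: 4

4


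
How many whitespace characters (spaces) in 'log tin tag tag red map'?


\s matches whitespace characters (spaces, tabs, etc.).
Text: 'log tin tag tag red map'
This text has 6 words separated by spaces.
Number of spaces = number of words - 1 = 6 - 1 = 5

5


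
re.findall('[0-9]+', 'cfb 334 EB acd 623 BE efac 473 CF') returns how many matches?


Pattern '[0-9]+' finds one or more digits.
Text: 'cfb 334 EB acd 623 BE efac 473 CF'
Scanning for matches:
  Match 1: '334'
  Match 2: '623'
  Match 3: '473'
Total matches: 3

3


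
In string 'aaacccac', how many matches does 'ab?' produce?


Pattern 'ab?' matches 'a' optionally followed by 'b'.
String: 'aaacccac'
Scanning left to right for 'a' then checking next char:
  Match 1: 'a' (a not followed by b)
  Match 2: 'a' (a not followed by b)
  Match 3: 'a' (a not followed by b)
  Match 4: 'a' (a not followed by b)
Total matches: 4

4


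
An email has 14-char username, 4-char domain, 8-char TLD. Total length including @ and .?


An email address has format: username@domain.tld
Username length: 14
'@' character: 1
Domain length: 4
'.' character: 1
TLD length: 8
Total = 14 + 1 + 4 + 1 + 8 = 28

28


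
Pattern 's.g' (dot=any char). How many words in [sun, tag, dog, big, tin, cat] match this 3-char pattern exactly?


Pattern 's.g' means: starts with 's', any single char, ends with 'g'.
Checking each word (must be exactly 3 chars):
  'sun' (len=3): no
  'tag' (len=3): no
  'dog' (len=3): no
  'big' (len=3): no
  'tin' (len=3): no
  'cat' (len=3): no
Matching words: []
Total: 0

0


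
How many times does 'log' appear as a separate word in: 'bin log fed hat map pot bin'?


Scanning each word for exact match 'log':
  Word 1: 'bin' -> no
  Word 2: 'log' -> MATCH
  Word 3: 'fed' -> no
  Word 4: 'hat' -> no
  Word 5: 'map' -> no
  Word 6: 'pot' -> no
  Word 7: 'bin' -> no
Total matches: 1

1


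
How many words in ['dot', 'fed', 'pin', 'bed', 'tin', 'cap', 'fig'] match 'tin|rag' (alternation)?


Alternation 'tin|rag' matches either 'tin' or 'rag'.
Checking each word:
  'dot' -> no
  'fed' -> no
  'pin' -> no
  'bed' -> no
  'tin' -> MATCH
  'cap' -> no
  'fig' -> no
Matches: ['tin']
Count: 1

1


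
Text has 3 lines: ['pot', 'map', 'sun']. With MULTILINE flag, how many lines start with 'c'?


With MULTILINE flag, ^ matches the start of each line.
Lines: ['pot', 'map', 'sun']
Checking which lines start with 'c':
  Line 1: 'pot' -> no
  Line 2: 'map' -> no
  Line 3: 'sun' -> no
Matching lines: []
Count: 0

0


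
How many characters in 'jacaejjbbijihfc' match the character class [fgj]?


Character class [fgj] matches any of: {f, g, j}
Scanning string 'jacaejjbbijihfc' character by character:
  pos 0: 'j' -> MATCH
  pos 1: 'a' -> no
  pos 2: 'c' -> no
  pos 3: 'a' -> no
  pos 4: 'e' -> no
  pos 5: 'j' -> MATCH
  pos 6: 'j' -> MATCH
  pos 7: 'b' -> no
  pos 8: 'b' -> no
  pos 9: 'i' -> no
  pos 10: 'j' -> MATCH
  pos 11: 'i' -> no
  pos 12: 'h' -> no
  pos 13: 'f' -> MATCH
  pos 14: 'c' -> no
Total matches: 5

5


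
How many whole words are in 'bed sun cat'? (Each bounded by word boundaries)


Word boundaries (\b) mark the start/end of each word.
Text: 'bed sun cat'
Splitting by whitespace:
  Word 1: 'bed'
  Word 2: 'sun'
  Word 3: 'cat'
Total whole words: 3

3


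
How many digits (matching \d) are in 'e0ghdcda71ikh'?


\d matches any digit 0-9.
Scanning 'e0ghdcda71ikh':
  pos 1: '0' -> DIGIT
  pos 8: '7' -> DIGIT
  pos 9: '1' -> DIGIT
Digits found: ['0', '7', '1']
Total: 3

3


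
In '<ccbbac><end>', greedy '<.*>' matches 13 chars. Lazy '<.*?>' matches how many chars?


Greedy '<.*>' tries to match as MUCH as possible.
Lazy '<.*?>' tries to match as LITTLE as possible.

String: '<ccbbac><end>'
Greedy '<.*>' starts at first '<' and extends to the LAST '>': '<ccbbac><end>' (13 chars)
Lazy '<.*?>' starts at first '<' and stops at the FIRST '>': '<ccbbac>' (8 chars)

8


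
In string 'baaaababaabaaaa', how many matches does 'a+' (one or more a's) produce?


Pattern 'a+' matches one or more consecutive a's.
String: 'baaaababaabaaaa'
Scanning for runs of a:
  Match 1: 'aaaa' (length 4)
  Match 2: 'a' (length 1)
  Match 3: 'aa' (length 2)
  Match 4: 'aaaa' (length 4)
Total matches: 4

4


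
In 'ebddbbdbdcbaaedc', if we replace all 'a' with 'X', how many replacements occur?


re.sub('a', 'X', text) replaces every occurrence of 'a' with 'X'.
Text: 'ebddbbdbdcbaaedc'
Scanning for 'a':
  pos 11: 'a' -> replacement #1
  pos 12: 'a' -> replacement #2
Total replacements: 2

2


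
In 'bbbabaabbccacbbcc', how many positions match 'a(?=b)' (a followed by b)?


Lookahead 'a(?=b)' matches 'a' only when followed by 'b'.
String: 'bbbabaabbccacbbcc'
Checking each position where char is 'a':
  pos 3: 'a' -> MATCH (next='b')
  pos 5: 'a' -> no (next='a')
  pos 6: 'a' -> MATCH (next='b')
  pos 11: 'a' -> no (next='c')
Matching positions: [3, 6]
Count: 2

2


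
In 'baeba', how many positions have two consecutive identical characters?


Looking for consecutive identical characters in 'baeba':
  pos 0-1: 'b' vs 'a' -> different
  pos 1-2: 'a' vs 'e' -> different
  pos 2-3: 'e' vs 'b' -> different
  pos 3-4: 'b' vs 'a' -> different
Consecutive identical pairs: []
Count: 0

0


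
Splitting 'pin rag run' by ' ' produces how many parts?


Splitting by ' ' breaks the string at each occurrence of the separator.
Text: 'pin rag run'
Parts after split:
  Part 1: 'pin'
  Part 2: 'rag'
  Part 3: 'run'
Total parts: 3

3


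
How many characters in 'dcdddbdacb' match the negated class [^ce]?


Negated class [^ce] matches any char NOT in {c, e}
Scanning 'dcdddbdacb':
  pos 0: 'd' -> MATCH
  pos 1: 'c' -> no (excluded)
  pos 2: 'd' -> MATCH
  pos 3: 'd' -> MATCH
  pos 4: 'd' -> MATCH
  pos 5: 'b' -> MATCH
  pos 6: 'd' -> MATCH
  pos 7: 'a' -> MATCH
  pos 8: 'c' -> no (excluded)
  pos 9: 'b' -> MATCH
Total matches: 8

8


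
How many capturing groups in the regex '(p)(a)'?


To count capturing groups, count each '(' that starts a group.
Pattern: '(p)(a)'
Walking through the pattern:
  Position 0: '(' -> group #1
  Position 3: '(' -> group #2
Total capturing groups: 2

2


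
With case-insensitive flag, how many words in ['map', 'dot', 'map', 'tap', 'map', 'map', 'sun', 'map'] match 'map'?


Case-insensitive matching: compare each word's lowercase form to 'map'.
  'map' -> lower='map' -> MATCH
  'dot' -> lower='dot' -> no
  'map' -> lower='map' -> MATCH
  'tap' -> lower='tap' -> no
  'map' -> lower='map' -> MATCH
  'map' -> lower='map' -> MATCH
  'sun' -> lower='sun' -> no
  'map' -> lower='map' -> MATCH
Matches: ['map', 'map', 'map', 'map', 'map']
Count: 5

5


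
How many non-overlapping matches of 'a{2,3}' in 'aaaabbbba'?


Pattern 'a{2,3}' matches between 2 and 3 consecutive a's (greedy).
String: 'aaaabbbba'
Finding runs of a's and applying greedy matching:
  Run at pos 0: 'aaaa' (length 4)
  Run at pos 8: 'a' (length 1)
Matches: ['aaa']
Count: 1

1


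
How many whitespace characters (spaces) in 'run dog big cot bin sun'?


\s matches whitespace characters (spaces, tabs, etc.).
Text: 'run dog big cot bin sun'
This text has 6 words separated by spaces.
Number of spaces = number of words - 1 = 6 - 1 = 5

5


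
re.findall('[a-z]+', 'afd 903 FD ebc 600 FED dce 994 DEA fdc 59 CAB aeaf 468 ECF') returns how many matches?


Pattern '[a-z]+' finds one or more lowercase letters.
Text: 'afd 903 FD ebc 600 FED dce 994 DEA fdc 59 CAB aeaf 468 ECF'
Scanning for matches:
  Match 1: 'afd'
  Match 2: 'ebc'
  Match 3: 'dce'
  Match 4: 'fdc'
  Match 5: 'aeaf'
Total matches: 5

5


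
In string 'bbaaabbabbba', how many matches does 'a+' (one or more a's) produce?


Pattern 'a+' matches one or more consecutive a's.
String: 'bbaaabbabbba'
Scanning for runs of a:
  Match 1: 'aaa' (length 3)
  Match 2: 'a' (length 1)
  Match 3: 'a' (length 1)
Total matches: 3

3


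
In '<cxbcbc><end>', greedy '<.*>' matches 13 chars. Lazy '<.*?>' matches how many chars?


Greedy '<.*>' tries to match as MUCH as possible.
Lazy '<.*?>' tries to match as LITTLE as possible.

String: '<cxbcbc><end>'
Greedy '<.*>' starts at first '<' and extends to the LAST '>': '<cxbcbc><end>' (13 chars)
Lazy '<.*?>' starts at first '<' and stops at the FIRST '>': '<cxbcbc>' (8 chars)

8


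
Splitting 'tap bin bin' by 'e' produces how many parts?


Splitting by 'e' breaks the string at each occurrence of the separator.
Text: 'tap bin bin'
Parts after split:
  Part 1: 'tap bin bin'
Total parts: 1

1


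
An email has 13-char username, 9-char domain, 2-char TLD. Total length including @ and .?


An email address has format: username@domain.tld
Username length: 13
'@' character: 1
Domain length: 9
'.' character: 1
TLD length: 2
Total = 13 + 1 + 9 + 1 + 2 = 26

26


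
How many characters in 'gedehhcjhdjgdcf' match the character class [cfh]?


Character class [cfh] matches any of: {c, f, h}
Scanning string 'gedehhcjhdjgdcf' character by character:
  pos 0: 'g' -> no
  pos 1: 'e' -> no
  pos 2: 'd' -> no
  pos 3: 'e' -> no
  pos 4: 'h' -> MATCH
  pos 5: 'h' -> MATCH
  pos 6: 'c' -> MATCH
  pos 7: 'j' -> no
  pos 8: 'h' -> MATCH
  pos 9: 'd' -> no
  pos 10: 'j' -> no
  pos 11: 'g' -> no
  pos 12: 'd' -> no
  pos 13: 'c' -> MATCH
  pos 14: 'f' -> MATCH
Total matches: 6

6


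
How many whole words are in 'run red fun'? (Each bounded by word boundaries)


Word boundaries (\b) mark the start/end of each word.
Text: 'run red fun'
Splitting by whitespace:
  Word 1: 'run'
  Word 2: 'red'
  Word 3: 'fun'
Total whole words: 3

3


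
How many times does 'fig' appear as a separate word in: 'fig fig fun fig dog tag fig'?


Scanning each word for exact match 'fig':
  Word 1: 'fig' -> MATCH
  Word 2: 'fig' -> MATCH
  Word 3: 'fun' -> no
  Word 4: 'fig' -> MATCH
  Word 5: 'dog' -> no
  Word 6: 'tag' -> no
  Word 7: 'fig' -> MATCH
Total matches: 4

4


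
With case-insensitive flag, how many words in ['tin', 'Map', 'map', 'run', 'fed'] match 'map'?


Case-insensitive matching: compare each word's lowercase form to 'map'.
  'tin' -> lower='tin' -> no
  'Map' -> lower='map' -> MATCH
  'map' -> lower='map' -> MATCH
  'run' -> lower='run' -> no
  'fed' -> lower='fed' -> no
Matches: ['Map', 'map']
Count: 2

2


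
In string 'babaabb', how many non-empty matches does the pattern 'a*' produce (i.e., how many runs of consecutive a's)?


Pattern 'a*' matches zero or more a's. We want non-empty runs of consecutive a's.
String: 'babaabb'
Walking through the string to find runs of a's:
  Run 1: positions 1-1 -> 'a'
  Run 2: positions 3-4 -> 'aa'
Non-empty runs found: ['a', 'aa']
Count: 2

2


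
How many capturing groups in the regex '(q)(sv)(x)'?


To count capturing groups, count each '(' that starts a group.
Pattern: '(q)(sv)(x)'
Walking through the pattern:
  Position 0: '(' -> group #1
  Position 3: '(' -> group #2
  Position 7: '(' -> group #3
Total capturing groups: 3

3


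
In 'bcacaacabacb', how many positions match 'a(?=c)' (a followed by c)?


Lookahead 'a(?=c)' matches 'a' only when followed by 'c'.
String: 'bcacaacabacb'
Checking each position where char is 'a':
  pos 2: 'a' -> MATCH (next='c')
  pos 4: 'a' -> no (next='a')
  pos 5: 'a' -> MATCH (next='c')
  pos 7: 'a' -> no (next='b')
  pos 9: 'a' -> MATCH (next='c')
Matching positions: [2, 5, 9]
Count: 3

3


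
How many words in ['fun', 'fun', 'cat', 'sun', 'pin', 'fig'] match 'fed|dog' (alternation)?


Alternation 'fed|dog' matches either 'fed' or 'dog'.
Checking each word:
  'fun' -> no
  'fun' -> no
  'cat' -> no
  'sun' -> no
  'pin' -> no
  'fig' -> no
Matches: []
Count: 0

0


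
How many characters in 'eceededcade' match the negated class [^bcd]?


Negated class [^bcd] matches any char NOT in {b, c, d}
Scanning 'eceededcade':
  pos 0: 'e' -> MATCH
  pos 1: 'c' -> no (excluded)
  pos 2: 'e' -> MATCH
  pos 3: 'e' -> MATCH
  pos 4: 'd' -> no (excluded)
  pos 5: 'e' -> MATCH
  pos 6: 'd' -> no (excluded)
  pos 7: 'c' -> no (excluded)
  pos 8: 'a' -> MATCH
  pos 9: 'd' -> no (excluded)
  pos 10: 'e' -> MATCH
Total matches: 6

6


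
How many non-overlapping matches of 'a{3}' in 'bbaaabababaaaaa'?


Pattern 'a{3}' matches exactly 3 consecutive a's (greedy, non-overlapping).
String: 'bbaaabababaaaaa'
Scanning for runs of a's:
  Run at pos 2: 'aaa' (length 3) -> 1 match(es)
  Run at pos 6: 'a' (length 1) -> 0 match(es)
  Run at pos 8: 'a' (length 1) -> 0 match(es)
  Run at pos 10: 'aaaaa' (length 5) -> 1 match(es)
Matches found: ['aaa', 'aaa']
Total: 2

2
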